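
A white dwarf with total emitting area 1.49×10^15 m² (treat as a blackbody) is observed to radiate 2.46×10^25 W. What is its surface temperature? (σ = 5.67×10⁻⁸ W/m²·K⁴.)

From P = σAT⁴, T = (P / σA)^(1/4) = (2.46×10^25 / (5.67×10⁻⁸ × 1.49×10^15))^(1/4).
T = (2.91×10^17)^(1/4) = 23200 K.

T ≈ 23200 K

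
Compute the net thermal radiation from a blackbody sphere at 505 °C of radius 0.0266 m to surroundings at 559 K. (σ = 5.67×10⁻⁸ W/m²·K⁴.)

Q ≈ 135 W

A = 4πr² = 4π × (0.0266)² = 8.89×10^-3 m².
Convert: 505 °C = 778 K.
Q = σA(T⁴ − T_s⁴). T⁴ − T_s⁴ = (778)⁴ − (559)⁴ = 3.66×10^11 − 9.76×10^10 = 2.69×10^11 K⁴.
Q = 5.67×10⁻⁸ × 8.89×10^-3 × 2.69×10^11 = 135 W.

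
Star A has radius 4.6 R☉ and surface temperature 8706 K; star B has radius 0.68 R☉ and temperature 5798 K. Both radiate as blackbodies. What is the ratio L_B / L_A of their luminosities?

L = 4πR²σT⁴ ∝ R²T⁴, so L_B/L_A = (0.68/4.6)² × (5798/8706)⁴ = 0.0219 × 0.197 = 4.30×10^-3.

L_B/L_A ≈ 4.30×10^-3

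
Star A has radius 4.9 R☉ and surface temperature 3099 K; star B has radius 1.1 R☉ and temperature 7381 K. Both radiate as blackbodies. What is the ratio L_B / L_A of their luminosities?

L = 4πR²σT⁴ ∝ R²T⁴, so L_B/L_A = (1.1/4.9)² × (7381/3099)⁴ = 0.0504 × 32.2 = 1.62.

L_B/L_A ≈ 1.62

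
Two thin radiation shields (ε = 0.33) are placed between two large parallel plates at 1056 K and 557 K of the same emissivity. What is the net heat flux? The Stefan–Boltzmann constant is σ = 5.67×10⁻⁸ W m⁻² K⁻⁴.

Each of the 3 gaps contributes resistance (2/ε − 1) = 2/0.33 − 1 = 5.061; total = 15.18.
q = σ(T₁⁴ − T₂⁴) / 15.18 = 5.67×10⁻⁸ × 1.15×10^12 / 15.18 = 4280 W/m².

q ≈ 4280 W/m²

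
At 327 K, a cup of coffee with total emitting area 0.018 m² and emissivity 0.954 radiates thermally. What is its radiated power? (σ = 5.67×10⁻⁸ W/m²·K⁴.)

P ≈ 11.1 W

Stefan–Boltzmann: P = εσAT⁴ = 0.954 × 5.67×10⁻⁸ × 0.0180 × (327)⁴ = 0.954 × 5.67×10⁻⁸ × 0.0180 × 1.14×10^10.
P = 11.1 W.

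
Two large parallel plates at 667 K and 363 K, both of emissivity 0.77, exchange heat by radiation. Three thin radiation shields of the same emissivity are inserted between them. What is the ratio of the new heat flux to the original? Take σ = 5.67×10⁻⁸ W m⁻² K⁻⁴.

With N identical shields there are N+1 = 4 gaps in series, each with the same radiative resistance, so the flux falls to 1/(N+1) of its unshielded value.

ratio ≈ 0.250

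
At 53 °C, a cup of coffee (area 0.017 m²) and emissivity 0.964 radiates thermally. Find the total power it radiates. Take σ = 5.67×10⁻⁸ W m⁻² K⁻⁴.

53 °C = 326 K.
Stefan–Boltzmann: P = εσAT⁴ = 0.964 × 5.67×10⁻⁸ × 0.0170 × (326)⁴ = 0.964 × 5.67×10⁻⁸ × 0.0170 × 1.13×10^10.
P = 10.5 W.

P ≈ 10.5 W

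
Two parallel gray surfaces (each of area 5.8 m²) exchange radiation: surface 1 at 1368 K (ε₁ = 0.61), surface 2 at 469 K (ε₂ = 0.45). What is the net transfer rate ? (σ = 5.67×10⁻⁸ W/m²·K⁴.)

For two large parallel gray plates, q = σ(T₁⁴ − T₂⁴) / (1/ε₁ + 1/ε₂ − 1).
1/ε₁ + 1/ε₂ − 1 = 1/0.61 + 1/0.45 − 1 = 2.862.
T₁⁴ − T₂⁴ = 3.50×10^12 − 4.84×10^10 = 3.45×10^12 K⁴.
q = 5.67×10⁻⁸ × 3.45×10^12 / 2.862 = 68400 W/m².
Q = q·A = 68400 × 5.8 = 3.97×10^5 W.

Q ≈ 3.97×10^5 W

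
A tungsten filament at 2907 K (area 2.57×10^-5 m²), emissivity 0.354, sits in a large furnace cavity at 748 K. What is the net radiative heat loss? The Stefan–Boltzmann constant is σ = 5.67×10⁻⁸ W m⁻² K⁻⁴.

Q ≈ 36.7 W

Q = εσA(T⁴ − T_s⁴). T⁴ − T_s⁴ = (2907)⁴ − (748)⁴ = 7.14×10^13 − 3.13×10^11 = 7.11×10^13 K⁴.
Q = 0.354 × 5.67×10⁻⁸ × 2.57×10^-5 × 7.11×10^13 = 36.7 W.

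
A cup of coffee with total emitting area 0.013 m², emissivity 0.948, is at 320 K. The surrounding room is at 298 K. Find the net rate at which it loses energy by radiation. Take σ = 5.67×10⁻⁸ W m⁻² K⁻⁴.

Q ≈ 1.82 W

Q = εσA(T⁴ − T_s⁴). T⁴ − T_s⁴ = (320)⁴ − (298)⁴ = 1.05×10^10 − 7.89×10^9 = 2.60×10^9 K⁴.
Q = 0.948 × 5.67×10⁻⁸ × 0.0130 × 2.60×10^9 = 1.82 W.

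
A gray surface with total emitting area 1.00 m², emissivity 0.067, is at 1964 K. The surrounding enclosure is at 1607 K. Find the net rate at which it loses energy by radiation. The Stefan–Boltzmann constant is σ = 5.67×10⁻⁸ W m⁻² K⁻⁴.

Q = εσA(T⁴ − T_s⁴). T⁴ − T_s⁴ = (1964)⁴ − (1607)⁴ = 1.49×10^13 − 6.67×10^12 = 8.21×10^12 K⁴.
Q = 0.067 × 5.67×10⁻⁸ × 1.00 × 8.21×10^12 = 31200 W.

Q ≈ 31200 W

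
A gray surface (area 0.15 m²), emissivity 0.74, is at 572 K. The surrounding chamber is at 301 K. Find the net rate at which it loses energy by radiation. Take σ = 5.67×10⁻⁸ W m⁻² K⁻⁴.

Q = εσA(T⁴ − T_s⁴). T⁴ − T_s⁴ = (572)⁴ − (301)⁴ = 1.07×10^11 − 8.21×10^9 = 9.88×10^10 K⁴.
Q = 0.74 × 5.67×10⁻⁸ × 0.150 × 9.88×10^10 = 622 W.

Q ≈ 622 W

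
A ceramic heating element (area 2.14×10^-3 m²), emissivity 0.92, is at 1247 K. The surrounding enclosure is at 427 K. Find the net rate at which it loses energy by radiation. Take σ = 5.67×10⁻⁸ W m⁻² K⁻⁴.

Q = εσA(T⁴ − T_s⁴). T⁴ − T_s⁴ = (1247)⁴ − (427)⁴ = 2.42×10^12 − 3.32×10^10 = 2.38×10^12 K⁴.
Q = 0.92 × 5.67×10⁻⁸ × 2.14×10^-3 × 2.38×10^12 = 266 W.

Q ≈ 266 W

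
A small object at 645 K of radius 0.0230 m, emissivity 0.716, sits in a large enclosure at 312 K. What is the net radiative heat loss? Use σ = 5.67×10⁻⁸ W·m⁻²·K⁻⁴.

Q ≈ 44.2 W

A = 4πr² = 4π × (0.0230)² = 6.65×10^-3 m².
Q = εσA(T⁴ − T_s⁴). T⁴ − T_s⁴ = (645)⁴ − (312)⁴ = 1.73×10^11 − 9.48×10^9 = 1.64×10^11 K⁴.
Q = 0.716 × 5.67×10⁻⁸ × 6.65×10^-3 × 1.64×10^11 = 44.2 W.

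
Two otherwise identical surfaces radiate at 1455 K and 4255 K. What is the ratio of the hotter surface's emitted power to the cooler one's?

P ∝ T⁴, so the ratio is (4255/1455)⁴ = (2.924)⁴ = 73.1.

ratio ≈ 73.1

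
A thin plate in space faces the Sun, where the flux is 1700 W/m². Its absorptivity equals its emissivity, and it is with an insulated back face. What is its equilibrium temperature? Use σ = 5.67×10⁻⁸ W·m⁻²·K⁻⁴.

Absorbed flux αS = emitted flux εσT⁴ (one radiating face); with α = ε, T = (S/σ)^(1/4).
T = (1700 / 5.67×10⁻⁸)^(1/4) = (3.00×10^10)^(1/4).
T = 416 K.

T ≈ 416 K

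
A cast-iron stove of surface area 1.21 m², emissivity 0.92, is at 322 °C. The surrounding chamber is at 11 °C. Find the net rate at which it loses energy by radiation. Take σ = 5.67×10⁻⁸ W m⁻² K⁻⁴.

Convert: 322 °C = 595 K; 11 °C = 284 K.
Q = εσA(T⁴ − T_s⁴). T⁴ − T_s⁴ = (595)⁴ − (284)⁴ = 1.25×10^11 − 6.51×10^9 = 1.19×10^11 K⁴.
Q = 0.92 × 5.67×10⁻⁸ × 1.21 × 1.19×10^11 = 7500 W.

Q ≈ 7500 W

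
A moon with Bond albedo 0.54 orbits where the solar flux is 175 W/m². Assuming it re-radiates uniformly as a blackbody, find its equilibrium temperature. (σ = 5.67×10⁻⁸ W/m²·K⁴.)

T ≈ 137 K

Power absorbed = (1−a)S·πR²; power emitted = 4πR²σT⁴. Equating and cancelling πR²:
T = ((1−a)S / 4σ)^(1/4) = (80.5 / (4 × 5.67×10⁻⁸))^(1/4) = (3.55×10^8)^(1/4).
T = 137 K.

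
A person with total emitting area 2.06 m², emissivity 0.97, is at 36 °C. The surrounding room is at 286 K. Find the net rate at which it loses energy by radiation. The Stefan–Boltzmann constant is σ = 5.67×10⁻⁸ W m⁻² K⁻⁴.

Convert: 36 °C = 309 K.
Q = εσA(T⁴ − T_s⁴). T⁴ − T_s⁴ = (309)⁴ − (286)⁴ = 9.12×10^9 − 6.69×10^9 = 2.43×10^9 K⁴.
Q = 0.97 × 5.67×10⁻⁸ × 2.06 × 2.43×10^9 = 275 W.

Q ≈ 275 W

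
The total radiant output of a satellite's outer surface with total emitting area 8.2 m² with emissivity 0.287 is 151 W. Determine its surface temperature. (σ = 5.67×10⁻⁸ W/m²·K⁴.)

From P = εσAT⁴, T = (P / εσA)^(1/4) = (151 / (0.287 × 5.67×10⁻⁸ × 8.20))^(1/4).
T = (1.13×10^9)^(1/4) = 183 K.

T ≈ 183 K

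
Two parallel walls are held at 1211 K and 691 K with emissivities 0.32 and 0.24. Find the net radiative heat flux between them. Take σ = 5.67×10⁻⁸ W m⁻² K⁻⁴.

For two large parallel gray plates, q = σ(T₁⁴ − T₂⁴) / (1/ε₁ + 1/ε₂ − 1).
1/ε₁ + 1/ε₂ − 1 = 1/0.32 + 1/0.24 − 1 = 6.292.
T₁⁴ − T₂⁴ = 2.15×10^12 − 2.28×10^11 = 1.92×10^12 K⁴.
q = 5.67×10⁻⁸ × 1.92×10^12 / 6.292 = 17300 W/m².

q ≈ 17300 W/m²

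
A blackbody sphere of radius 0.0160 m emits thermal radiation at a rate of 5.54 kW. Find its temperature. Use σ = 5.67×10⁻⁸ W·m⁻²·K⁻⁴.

T ≈ 2350 K

A = 4πr² = 4π × (0.0160)² = 3.22×10^-3 m².
From P = σAT⁴, T = (P / σA)^(1/4) = (5540 / (5.67×10⁻⁸ × 3.22×10^-3))^(1/4).
T = (3.04×10^13)^(1/4) = 2350 K.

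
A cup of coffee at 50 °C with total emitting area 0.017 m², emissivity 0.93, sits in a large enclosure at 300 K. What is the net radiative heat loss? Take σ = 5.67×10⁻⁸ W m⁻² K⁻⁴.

Q ≈ 2.50 W

Convert: 50 °C = 323 K.
Q = εσA(T⁴ − T_s⁴). T⁴ − T_s⁴ = (323)⁴ − (300)⁴ = 1.09×10^10 − 8.10×10^9 = 2.78×10^9 K⁴.
Q = 0.93 × 5.67×10⁻⁸ × 0.0170 × 2.78×10^9 = 2.50 W.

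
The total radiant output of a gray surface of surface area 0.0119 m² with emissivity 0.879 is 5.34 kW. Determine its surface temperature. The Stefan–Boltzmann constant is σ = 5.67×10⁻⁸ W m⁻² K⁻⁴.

T ≈ 1730 K

From P = εσAT⁴, T = (P / εσA)^(1/4) = (5340 / (0.879 × 5.67×10⁻⁸ × 0.0119))^(1/4).
T = (9.00×10^12)^(1/4) = 1730 K.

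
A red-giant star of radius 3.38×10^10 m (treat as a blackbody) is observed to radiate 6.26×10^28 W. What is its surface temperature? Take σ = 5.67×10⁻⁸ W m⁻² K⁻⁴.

T ≈ 2960 K

A = 4πr² = 4π × (3.38×10^10)² = 1.44×10^22 m².
From P = σAT⁴, T = (P / σA)^(1/4) = (6.26×10^28 / (5.67×10⁻⁸ × 1.44×10^22))^(1/4).
T = (7.69×10^13)^(1/4) = 2960 K.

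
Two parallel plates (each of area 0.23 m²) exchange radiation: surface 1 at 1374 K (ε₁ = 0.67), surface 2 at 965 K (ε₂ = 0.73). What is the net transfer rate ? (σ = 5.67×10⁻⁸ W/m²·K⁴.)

For two large parallel gray plates, q = σ(T₁⁴ − T₂⁴) / (1/ε₁ + 1/ε₂ − 1).
1/ε₁ + 1/ε₂ − 1 = 1/0.67 + 1/0.73 − 1 = 1.862.
T₁⁴ − T₂⁴ = 3.56×10^12 − 8.67×10^11 = 2.70×10^12 K⁴.
q = 5.67×10⁻⁸ × 2.70×10^12 / 1.862 = 82100 W/m².
Q = q·A = 82100 × 0.23 = 18900 W.

Q ≈ 18900 W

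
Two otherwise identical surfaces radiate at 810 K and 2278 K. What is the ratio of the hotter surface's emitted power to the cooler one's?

ratio ≈ 62.6

P ∝ T⁴, so the ratio is (2278/810)⁴ = (2.812)⁴ = 62.6.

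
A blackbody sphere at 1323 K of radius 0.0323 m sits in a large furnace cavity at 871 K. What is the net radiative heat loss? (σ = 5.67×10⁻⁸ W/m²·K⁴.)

Q ≈ 1850 W

A = 4πr² = 4π × (0.0323)² = 0.0131 m².
Q = σA(T⁴ − T_s⁴). T⁴ − T_s⁴ = (1323)⁴ − (871)⁴ = 3.06×10^12 − 5.76×10^11 = 2.49×10^12 K⁴.
Q = 5.67×10⁻⁸ × 0.0131 × 2.49×10^12 = 1850 W.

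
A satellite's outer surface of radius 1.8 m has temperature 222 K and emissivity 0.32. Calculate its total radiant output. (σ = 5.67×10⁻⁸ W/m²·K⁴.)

A = 4πr² = 4π × (1.8)² = 40.7 m².
P = εσAT⁴ = 0.32 × 5.67×10⁻⁸ × 40.7 × (222)⁴ = 0.32 × 5.67×10⁻⁸ × 40.7 × 2.43×10^9.
P = 1790 W.

P ≈ 1790 W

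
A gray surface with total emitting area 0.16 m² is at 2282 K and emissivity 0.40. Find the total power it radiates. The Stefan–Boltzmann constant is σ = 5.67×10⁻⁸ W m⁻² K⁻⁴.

P ≈ 98400 W

P = εσAT⁴ = 0.40 × 5.67×10⁻⁸ × 0.160 × (2282)⁴ = 0.40 × 5.67×10⁻⁸ × 0.160 × 2.71×10^13.
P = 98400 W.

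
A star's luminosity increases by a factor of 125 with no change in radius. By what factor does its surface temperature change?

P ∝ T⁴ ⇒ T ∝ P^(1/4), so T scales by (125)^(1/4) = 3.34.

factor ≈ 3.34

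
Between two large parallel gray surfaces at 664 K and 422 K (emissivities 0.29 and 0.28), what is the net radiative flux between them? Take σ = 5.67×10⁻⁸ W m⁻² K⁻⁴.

For two large parallel gray plates, q = σ(T₁⁴ − T₂⁴) / (1/ε₁ + 1/ε₂ − 1).
1/ε₁ + 1/ε₂ − 1 = 1/0.29 + 1/0.28 − 1 = 6.020.
T₁⁴ − T₂⁴ = 1.94×10^11 − 3.17×10^10 = 1.63×10^11 K⁴.
q = 5.67×10⁻⁸ × 1.63×10^11 / 6.020 = 1530 W/m².

q ≈ 1530 W/m²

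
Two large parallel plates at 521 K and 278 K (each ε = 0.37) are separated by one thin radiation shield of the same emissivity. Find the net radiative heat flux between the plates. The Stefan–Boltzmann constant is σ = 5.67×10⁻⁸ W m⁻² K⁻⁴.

q ≈ 436 W/m²

Each of the 2 gaps contributes resistance (2/ε − 1) = 2/0.37 − 1 = 4.405; total = 8.811.
q = σ(T₁⁴ − T₂⁴) / 8.811 = 5.67×10⁻⁸ × 6.77×10^10 / 8.811 = 436 W/m².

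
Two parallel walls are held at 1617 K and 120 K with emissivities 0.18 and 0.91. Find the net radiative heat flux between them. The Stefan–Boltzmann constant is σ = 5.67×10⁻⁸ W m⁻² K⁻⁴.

For two large parallel gray plates, q = σ(T₁⁴ − T₂⁴) / (1/ε₁ + 1/ε₂ − 1).
1/ε₁ + 1/ε₂ − 1 = 1/0.18 + 1/0.91 − 1 = 5.654.
T₁⁴ − T₂⁴ = 6.84×10^12 − 2.07×10^8 = 6.84×10^12 K⁴.
q = 5.67×10⁻⁸ × 6.84×10^12 / 5.654 = 68600 W/m².

q ≈ 68600 W/m²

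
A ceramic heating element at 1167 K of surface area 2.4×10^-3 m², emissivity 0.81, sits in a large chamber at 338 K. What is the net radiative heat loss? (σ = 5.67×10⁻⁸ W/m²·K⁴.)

Q = εσA(T⁴ − T_s⁴). T⁴ − T_s⁴ = (1167)⁴ − (338)⁴ = 1.85×10^12 − 1.31×10^10 = 1.84×10^12 K⁴.
Q = 0.81 × 5.67×10⁻⁸ × 2.40×10^-3 × 1.84×10^12 = 203 W.

Q ≈ 203 W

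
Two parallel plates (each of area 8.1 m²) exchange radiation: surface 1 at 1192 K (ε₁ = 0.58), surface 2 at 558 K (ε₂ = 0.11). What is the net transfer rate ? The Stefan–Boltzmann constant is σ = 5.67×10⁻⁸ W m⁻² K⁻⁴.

For two large parallel gray plates, q = σ(T₁⁴ − T₂⁴) / (1/ε₁ + 1/ε₂ − 1).
1/ε₁ + 1/ε₂ − 1 = 1/0.58 + 1/0.11 − 1 = 9.815.
T₁⁴ − T₂⁴ = 2.02×10^12 − 9.69×10^10 = 1.92×10^12 K⁴.
q = 5.67×10⁻⁸ × 1.92×10^12 / 9.815 = 11100 W/m².
Q = q·A = 11100 × 8.1 = 89900 W.

Q ≈ 89900 W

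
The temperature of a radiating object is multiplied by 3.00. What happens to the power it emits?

factor ≈ 81.0

P ∝ T⁴, so the power scales as (3.00)⁴ = 81.0.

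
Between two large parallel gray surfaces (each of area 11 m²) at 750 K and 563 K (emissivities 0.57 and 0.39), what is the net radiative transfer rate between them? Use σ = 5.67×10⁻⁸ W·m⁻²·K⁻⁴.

For two large parallel gray plates, q = σ(T₁⁴ − T₂⁴) / (1/ε₁ + 1/ε₂ − 1).
1/ε₁ + 1/ε₂ − 1 = 1/0.57 + 1/0.39 − 1 = 3.318.
T₁⁴ − T₂⁴ = 3.16×10^11 − 1.00×10^11 = 2.16×10^11 K⁴.
q = 5.67×10⁻⁸ × 2.16×10^11 / 3.318 = 3690 W/m².
Q = q·A = 3690 × 11 = 40600 W.

Q ≈ 40600 W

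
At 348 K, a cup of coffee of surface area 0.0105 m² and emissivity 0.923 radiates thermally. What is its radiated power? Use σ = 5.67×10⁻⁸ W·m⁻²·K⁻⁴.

P ≈ 8.06 W

P = εσAT⁴ = 0.923 × 5.67×10⁻⁸ × 0.0105 × (348)⁴ = 0.923 × 5.67×10⁻⁸ × 0.0105 × 1.47×10^10.
P = 8.06 W.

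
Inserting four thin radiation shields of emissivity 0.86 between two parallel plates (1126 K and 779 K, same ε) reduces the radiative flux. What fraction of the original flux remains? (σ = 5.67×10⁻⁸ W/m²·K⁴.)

With N identical shields there are N+1 = 5 gaps in series, each with the same radiative resistance, so the flux falls to 1/(N+1) of its unshielded value.

ratio ≈ 0.200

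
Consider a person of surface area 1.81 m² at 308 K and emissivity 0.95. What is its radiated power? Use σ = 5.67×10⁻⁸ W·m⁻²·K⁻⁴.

P ≈ 877 W

P = εσAT⁴ = 0.95 × 5.67×10⁻⁸ × 1.81 × (308)⁴ = 0.95 × 5.67×10⁻⁸ × 1.81 × 9.00×10^9.
P = 877 W.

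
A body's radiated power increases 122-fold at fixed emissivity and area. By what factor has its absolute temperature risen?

P ∝ T⁴ ⇒ T ∝ P^(1/4), so T scales by (122)^(1/4) = 3.32.

factor ≈ 3.32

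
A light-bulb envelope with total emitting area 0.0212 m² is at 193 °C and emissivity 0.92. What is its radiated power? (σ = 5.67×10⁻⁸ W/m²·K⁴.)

193 °C = 466 K.
P = εσAT⁴ = 0.92 × 5.67×10⁻⁸ × 0.0212 × (466)⁴ = 0.92 × 5.67×10⁻⁸ × 0.0212 × 4.72×10^10.
P = 52.1 W.

P ≈ 52.1 W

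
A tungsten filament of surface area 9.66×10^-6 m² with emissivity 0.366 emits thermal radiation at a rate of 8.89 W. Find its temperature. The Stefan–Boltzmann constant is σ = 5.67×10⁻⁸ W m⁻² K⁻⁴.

T ≈ 2580 K

From P = εσAT⁴, T = (P / εσA)^(1/4) = (8.89 / (0.366 × 5.67×10⁻⁸ × 9.66×10^-6))^(1/4).
T = (4.43×10^13)^(1/4) = 2580 K.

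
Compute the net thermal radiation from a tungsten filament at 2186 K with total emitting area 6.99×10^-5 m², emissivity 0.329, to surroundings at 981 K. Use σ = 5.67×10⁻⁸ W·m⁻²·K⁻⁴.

Q = εσA(T⁴ − T_s⁴). T⁴ − T_s⁴ = (2186)⁴ − (981)⁴ = 2.28×10^13 − 9.26×10^11 = 2.19×10^13 K⁴.
Q = 0.329 × 5.67×10⁻⁸ × 6.99×10^-5 × 2.19×10^13 = 28.6 W.

Q ≈ 28.6 W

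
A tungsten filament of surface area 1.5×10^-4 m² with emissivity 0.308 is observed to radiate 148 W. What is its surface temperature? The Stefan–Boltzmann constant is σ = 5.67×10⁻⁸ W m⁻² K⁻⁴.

T ≈ 2740 K

From P = εσAT⁴, T = (P / εσA)^(1/4) = (148 / (0.308 × 5.67×10⁻⁸ × 1.50×10^-4))^(1/4).
T = (5.65×10^13)^(1/4) = 2740 K.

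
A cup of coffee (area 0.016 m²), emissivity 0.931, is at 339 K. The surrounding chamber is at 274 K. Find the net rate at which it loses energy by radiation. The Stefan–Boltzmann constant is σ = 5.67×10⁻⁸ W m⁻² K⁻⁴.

Q = εσA(T⁴ − T_s⁴). T⁴ − T_s⁴ = (339)⁴ − (274)⁴ = 1.32×10^10 − 5.64×10^9 = 7.57×10^9 K⁴.
Q = 0.931 × 5.67×10⁻⁸ × 0.0160 × 7.57×10^9 = 6.39 W.

Q ≈ 6.39 W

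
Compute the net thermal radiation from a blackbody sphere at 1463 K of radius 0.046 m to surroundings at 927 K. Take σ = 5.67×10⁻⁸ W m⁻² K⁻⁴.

A = 4πr² = 4π × (0.046)² = 0.0266 m².
Q = σA(T⁴ − T_s⁴). T⁴ − T_s⁴ = (1463)⁴ − (927)⁴ = 4.58×10^12 − 7.38×10^11 = 3.84×10^12 K⁴.
Q = 5.67×10⁻⁸ × 0.0266 × 3.84×10^12 = 5790 W.

Q ≈ 5790 W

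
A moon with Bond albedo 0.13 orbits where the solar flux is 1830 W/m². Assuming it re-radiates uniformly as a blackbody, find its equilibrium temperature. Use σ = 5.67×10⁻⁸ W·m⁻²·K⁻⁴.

Power absorbed = (1−a)S·πR²; power emitted = 4πR²σT⁴. Equating and cancelling πR²:
T = ((1−a)S / 4σ)^(1/4) = (1590 / (4 × 5.67×10⁻⁸))^(1/4) = (7.02×10^9)^(1/4).
T = 289 K.

T ≈ 289 K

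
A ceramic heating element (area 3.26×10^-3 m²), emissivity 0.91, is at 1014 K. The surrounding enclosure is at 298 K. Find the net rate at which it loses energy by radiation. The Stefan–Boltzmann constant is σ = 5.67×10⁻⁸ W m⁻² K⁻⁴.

Q ≈ 176 W

Q = εσA(T⁴ − T_s⁴). T⁴ − T_s⁴ = (1014)⁴ − (298)⁴ = 1.06×10^12 − 7.89×10^9 = 1.05×10^12 K⁴.
Q = 0.91 × 5.67×10⁻⁸ × 3.26×10^-3 × 1.05×10^12 = 176 W.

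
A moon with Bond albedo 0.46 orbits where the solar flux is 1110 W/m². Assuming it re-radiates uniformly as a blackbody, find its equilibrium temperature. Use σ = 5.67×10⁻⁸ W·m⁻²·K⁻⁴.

Power absorbed = (1−a)S·πR²; power emitted = 4πR²σT⁴. Equating and cancelling πR²:
T = ((1−a)S / 4σ)^(1/4) = (599 / (4 × 5.67×10⁻⁸))^(1/4) = (2.64×10^9)^(1/4).
T = 227 K.

T ≈ 227 K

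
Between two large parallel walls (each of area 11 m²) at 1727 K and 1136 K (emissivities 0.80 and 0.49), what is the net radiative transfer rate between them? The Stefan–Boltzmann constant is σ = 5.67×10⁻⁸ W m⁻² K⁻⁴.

Q ≈ 1.97×10^6 W

For two large parallel gray plates, q = σ(T₁⁴ − T₂⁴) / (1/ε₁ + 1/ε₂ − 1).
1/ε₁ + 1/ε₂ − 1 = 1/0.80 + 1/0.49 − 1 = 2.291.
T₁⁴ − T₂⁴ = 8.90×10^12 − 1.67×10^12 = 7.23×10^12 K⁴.
q = 5.67×10⁻⁸ × 7.23×10^12 / 2.291 = 1.79×10^5 W/m².
Q = q·A = 1.79×10^5 × 11 = 1.97×10^6 W.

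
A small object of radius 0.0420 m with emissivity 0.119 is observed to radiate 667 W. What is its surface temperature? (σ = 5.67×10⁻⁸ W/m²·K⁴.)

A = 4πr² = 4π × (0.0420)² = 0.0222 m².
From P = εσAT⁴, T = (P / εσA)^(1/4) = (667 / (0.119 × 5.67×10⁻⁸ × 0.0222))^(1/4).
T = (4.46×10^12)^(1/4) = 1450 K.

T ≈ 1450 K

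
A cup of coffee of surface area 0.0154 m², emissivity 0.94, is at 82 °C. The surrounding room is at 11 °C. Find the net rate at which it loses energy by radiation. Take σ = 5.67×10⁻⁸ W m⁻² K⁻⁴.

Q ≈ 7.70 W

Convert: 82 °C = 355 K; 11 °C = 284 K.
Q = εσA(T⁴ − T_s⁴). T⁴ − T_s⁴ = (355)⁴ − (284)⁴ = 1.59×10^10 − 6.51×10^9 = 9.38×10^9 K⁴.
Q = 0.94 × 5.67×10⁻⁸ × 0.0154 × 9.38×10^9 = 7.70 W.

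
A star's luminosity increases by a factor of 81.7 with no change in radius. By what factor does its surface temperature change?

P ∝ T⁴ ⇒ T ∝ P^(1/4), so T scales by (81.7)^(1/4) = 3.01.

factor ≈ 3.01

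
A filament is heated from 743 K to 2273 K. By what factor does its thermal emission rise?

ratio ≈ 87.6

P ∝ T⁴, so the ratio is (2273/743)⁴ = (3.059)⁴ = 87.6.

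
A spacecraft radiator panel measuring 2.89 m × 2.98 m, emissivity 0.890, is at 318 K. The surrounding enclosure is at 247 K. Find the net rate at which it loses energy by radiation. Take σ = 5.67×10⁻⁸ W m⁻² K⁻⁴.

Q ≈ 2830 W

A = 2.89 × 2.98 = 8.61 m².
Q = εσA(T⁴ − T_s⁴). T⁴ − T_s⁴ = (318)⁴ − (247)⁴ = 1.02×10^10 − 3.72×10^9 = 6.50×10^9 K⁴.
Q = 0.890 × 5.67×10⁻⁸ × 8.61 × 6.50×10^9 = 2830 W.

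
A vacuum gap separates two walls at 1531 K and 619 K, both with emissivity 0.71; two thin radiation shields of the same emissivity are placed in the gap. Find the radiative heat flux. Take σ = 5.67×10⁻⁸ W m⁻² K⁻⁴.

q ≈ 55600 W/m²

Each of the 3 gaps contributes resistance (2/ε − 1) = 2/0.71 − 1 = 1.817; total = 5.451.
q = σ(T₁⁴ − T₂⁴) / 5.451 = 5.67×10⁻⁸ × 5.35×10^12 / 5.451 = 55600 W/m².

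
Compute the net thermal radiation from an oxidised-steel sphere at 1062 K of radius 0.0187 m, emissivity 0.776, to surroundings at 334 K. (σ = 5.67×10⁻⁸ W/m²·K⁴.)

Q ≈ 244 W

A = 4πr² = 4π × (0.0187)² = 4.39×10^-3 m².
Q = εσA(T⁴ − T_s⁴). T⁴ − T_s⁴ = (1062)⁴ − (334)⁴ = 1.27×10^12 − 1.24×10^10 = 1.26×10^12 K⁴.
Q = 0.776 × 5.67×10⁻⁸ × 4.39×10^-3 × 1.26×10^12 = 244 W.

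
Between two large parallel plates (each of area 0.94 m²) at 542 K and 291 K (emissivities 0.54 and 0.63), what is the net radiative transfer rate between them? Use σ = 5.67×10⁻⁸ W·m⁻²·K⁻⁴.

For two large parallel gray plates, q = σ(T₁⁴ − T₂⁴) / (1/ε₁ + 1/ε₂ − 1).
1/ε₁ + 1/ε₂ − 1 = 1/0.54 + 1/0.63 − 1 = 2.439.
T₁⁴ − T₂⁴ = 8.63×10^10 − 7.17×10^9 = 7.91×10^10 K⁴.
q = 5.67×10⁻⁸ × 7.91×10^10 / 2.439 = 1840 W/m².
Q = q·A = 1840 × 0.94 = 1730 W.

Q ≈ 1730 W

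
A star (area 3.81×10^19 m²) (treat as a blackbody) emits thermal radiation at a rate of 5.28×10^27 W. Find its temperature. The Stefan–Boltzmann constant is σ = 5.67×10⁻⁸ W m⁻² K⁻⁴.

T ≈ 7030 K

From P = σAT⁴, T = (P / σA)^(1/4) = (5.28×10^27 / (5.67×10⁻⁸ × 3.81×10^19))^(1/4).
T = (2.44×10^15)^(1/4) = 7030 K.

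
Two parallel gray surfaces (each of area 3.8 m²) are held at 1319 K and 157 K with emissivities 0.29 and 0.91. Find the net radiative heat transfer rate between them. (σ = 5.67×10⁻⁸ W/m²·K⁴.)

For two large parallel gray plates, q = σ(T₁⁴ − T₂⁴) / (1/ε₁ + 1/ε₂ − 1).
1/ε₁ + 1/ε₂ − 1 = 1/0.29 + 1/0.91 − 1 = 3.547.
T₁⁴ − T₂⁴ = 3.03×10^12 − 6.08×10^8 = 3.03×10^12 K⁴.
q = 5.67×10⁻⁸ × 3.03×10^12 / 3.547 = 48400 W/m².
Q = q·A = 48400 × 3.8 = 1.84×10^5 W.

Q ≈ 1.84×10^5 W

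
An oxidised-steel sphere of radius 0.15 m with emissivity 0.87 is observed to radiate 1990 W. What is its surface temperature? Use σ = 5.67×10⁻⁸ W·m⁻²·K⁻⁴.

A = 4πr² = 4π × (0.15)² = 0.283 m².
From P = εσAT⁴, T = (P / εσA)^(1/4) = (1990 / (0.87 × 5.67×10⁻⁸ × 0.283))^(1/4).
T = (1.43×10^11)^(1/4) = 615 K.

T ≈ 615 K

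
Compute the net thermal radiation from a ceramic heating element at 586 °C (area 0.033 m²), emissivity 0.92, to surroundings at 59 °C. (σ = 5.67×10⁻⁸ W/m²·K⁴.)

Q ≈ 916 W

Convert: 586 °C = 859 K; 59 °C = 332 K.
Q = εσA(T⁴ − T_s⁴). T⁴ − T_s⁴ = (859)⁴ − (332)⁴ = 5.44×10^11 − 1.21×10^10 = 5.32×10^11 K⁴.
Q = 0.92 × 5.67×10⁻⁸ × 0.0330 × 5.32×10^11 = 916 W.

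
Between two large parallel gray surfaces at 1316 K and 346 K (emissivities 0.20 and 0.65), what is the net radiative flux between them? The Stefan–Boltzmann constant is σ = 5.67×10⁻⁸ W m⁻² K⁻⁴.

q ≈ 30600 W/m²

For two large parallel gray plates, q = σ(T₁⁴ − T₂⁴) / (1/ε₁ + 1/ε₂ − 1).
1/ε₁ + 1/ε₂ − 1 = 1/0.20 + 1/0.65 − 1 = 5.538.
T₁⁴ − T₂⁴ = 3.00×10^12 − 1.43×10^10 = 2.98×10^12 K⁴.
q = 5.67×10⁻⁸ × 2.98×10^12 / 5.538 = 30600 W/m².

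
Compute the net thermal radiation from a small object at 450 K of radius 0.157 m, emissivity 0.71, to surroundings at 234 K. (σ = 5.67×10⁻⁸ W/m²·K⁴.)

Q ≈ 474 W

A = 4πr² = 4π × (0.157)² = 0.310 m².
Q = εσA(T⁴ − T_s⁴). T⁴ − T_s⁴ = (450)⁴ − (234)⁴ = 4.10×10^10 − 3.00×10^9 = 3.80×10^10 K⁴.
Q = 0.71 × 5.67×10⁻⁸ × 0.310 × 3.80×10^10 = 474 W.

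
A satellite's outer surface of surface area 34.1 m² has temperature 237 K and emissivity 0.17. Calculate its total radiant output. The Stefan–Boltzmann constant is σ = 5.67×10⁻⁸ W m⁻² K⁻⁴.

P ≈ 1040 W

Stefan–Boltzmann: P = εσAT⁴ = 0.17 × 5.67×10⁻⁸ × 34.1 × (237)⁴ = 0.17 × 5.67×10⁻⁸ × 34.1 × 3.15×10^9.
P = 1040 W.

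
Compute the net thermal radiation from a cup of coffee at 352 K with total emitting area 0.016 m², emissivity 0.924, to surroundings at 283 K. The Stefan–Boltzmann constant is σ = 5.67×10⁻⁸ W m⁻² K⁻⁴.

Q ≈ 7.49 W

Q = εσA(T⁴ − T_s⁴). T⁴ − T_s⁴ = (352)⁴ − (283)⁴ = 1.54×10^10 − 6.41×10^9 = 8.94×10^9 K⁴.
Q = 0.924 × 5.67×10⁻⁸ × 0.0160 × 8.94×10^9 = 7.49 W.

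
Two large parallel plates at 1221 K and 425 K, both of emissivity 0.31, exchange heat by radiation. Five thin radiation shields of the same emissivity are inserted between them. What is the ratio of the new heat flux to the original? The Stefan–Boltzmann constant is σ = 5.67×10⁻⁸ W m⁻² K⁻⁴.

ratio ≈ 0.167

With N identical shields there are N+1 = 6 gaps in series, each with the same radiative resistance, so the flux falls to 1/(N+1) of its unshielded value.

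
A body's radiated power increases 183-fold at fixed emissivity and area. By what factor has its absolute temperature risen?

P ∝ T⁴ ⇒ T ∝ P^(1/4), so T scales by (183)^(1/4) = 3.68.

factor ≈ 3.68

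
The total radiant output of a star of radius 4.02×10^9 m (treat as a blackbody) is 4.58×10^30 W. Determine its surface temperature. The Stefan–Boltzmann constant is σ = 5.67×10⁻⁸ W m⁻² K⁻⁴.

T ≈ 25100 K

A = 4πr² = 4π × (4.02×10^9)² = 2.03×10^20 m².
From P = σAT⁴, T = (P / σA)^(1/4) = (4.58×10^30 / (5.67×10⁻⁸ × 2.03×10^20))^(1/4).
T = (3.98×10^17)^(1/4) = 25100 K.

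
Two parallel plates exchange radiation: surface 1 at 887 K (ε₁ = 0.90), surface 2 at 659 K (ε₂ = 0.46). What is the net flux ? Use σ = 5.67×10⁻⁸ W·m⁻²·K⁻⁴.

For two large parallel gray plates, q = σ(T₁⁴ − T₂⁴) / (1/ε₁ + 1/ε₂ − 1).
1/ε₁ + 1/ε₂ − 1 = 1/0.90 + 1/0.46 − 1 = 2.285.
T₁⁴ − T₂⁴ = 6.19×10^11 − 1.89×10^11 = 4.30×10^11 K⁴.
q = 5.67×10⁻⁸ × 4.30×10^11 / 2.285 = 10700 W/m².

q ≈ 10700 W/m²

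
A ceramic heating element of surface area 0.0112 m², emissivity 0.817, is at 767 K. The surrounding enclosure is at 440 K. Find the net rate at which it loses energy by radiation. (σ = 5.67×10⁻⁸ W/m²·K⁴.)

Q ≈ 160 W

Q = εσA(T⁴ − T_s⁴). T⁴ − T_s⁴ = (767)⁴ − (440)⁴ = 3.46×10^11 − 3.75×10^10 = 3.09×10^11 K⁴.
Q = 0.817 × 5.67×10⁻⁸ × 0.0112 × 3.09×10^11 = 160 W.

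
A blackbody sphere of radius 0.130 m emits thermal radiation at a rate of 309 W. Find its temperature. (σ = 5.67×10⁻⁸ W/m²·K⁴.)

A = 4πr² = 4π × (0.130)² = 0.212 m².
From P = σAT⁴, T = (P / σA)^(1/4) = (309 / (5.67×10⁻⁸ × 0.212))^(1/4).
T = (2.57×10^10)^(1/4) = 400 K.

T ≈ 400 K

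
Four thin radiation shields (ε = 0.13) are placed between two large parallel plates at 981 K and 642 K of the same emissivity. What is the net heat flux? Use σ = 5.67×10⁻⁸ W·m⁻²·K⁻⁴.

Each of the 5 gaps contributes resistance (2/ε − 1) = 2/0.13 − 1 = 14.38; total = 71.92.
q = σ(T₁⁴ − T₂⁴) / 71.92 = 5.67×10⁻⁸ × 7.56×10^11 / 71.92 = 596 W/m².

q ≈ 596 W/m²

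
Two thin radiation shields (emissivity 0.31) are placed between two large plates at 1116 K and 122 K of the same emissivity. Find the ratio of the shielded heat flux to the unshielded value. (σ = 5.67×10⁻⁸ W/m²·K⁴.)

ratio ≈ 0.333

With N identical shields there are N+1 = 3 gaps in series, each with the same radiative resistance, so the flux falls to 1/(N+1) of its unshielded value.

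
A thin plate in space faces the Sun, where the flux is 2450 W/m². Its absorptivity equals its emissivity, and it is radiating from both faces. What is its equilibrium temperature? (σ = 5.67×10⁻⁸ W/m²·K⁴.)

T ≈ 383 K

Absorbed flux αS = emitted flux 2εσT⁴ per unit area; with α = ε this gives T = (S/2σ)^(1/4).
T = (2450 / (2 × 5.67×10⁻⁸))^(1/4) = (2.16×10^10)^(1/4).
T = 383 K.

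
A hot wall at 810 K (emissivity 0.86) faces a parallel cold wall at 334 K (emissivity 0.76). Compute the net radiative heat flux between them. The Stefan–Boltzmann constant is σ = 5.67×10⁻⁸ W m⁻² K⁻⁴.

For two large parallel gray plates, q = σ(T₁⁴ − T₂⁴) / (1/ε₁ + 1/ε₂ − 1).
1/ε₁ + 1/ε₂ − 1 = 1/0.86 + 1/0.76 − 1 = 1.479.
T₁⁴ − T₂⁴ = 4.30×10^11 − 1.24×10^10 = 4.18×10^11 K⁴.
q = 5.67×10⁻⁸ × 4.18×10^11 / 1.479 = 16000 W/m².

q ≈ 16000 W/m²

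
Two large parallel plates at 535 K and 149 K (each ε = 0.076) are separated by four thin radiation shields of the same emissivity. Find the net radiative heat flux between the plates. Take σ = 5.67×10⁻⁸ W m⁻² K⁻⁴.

q ≈ 36.5 W/m²

Each of the 5 gaps contributes resistance (2/ε − 1) = 2/0.076 − 1 = 25.32; total = 126.6.
q = σ(T₁⁴ − T₂⁴) / 126.6 = 5.67×10⁻⁸ × 8.14×10^10 / 126.6 = 36.5 W/m².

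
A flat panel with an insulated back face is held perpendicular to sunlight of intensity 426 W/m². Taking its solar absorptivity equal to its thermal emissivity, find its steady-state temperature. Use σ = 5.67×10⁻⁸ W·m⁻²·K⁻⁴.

T ≈ 294 K

Absorbed flux αS = emitted flux εσT⁴ (one radiating face); with α = ε, T = (S/σ)^(1/4).
T = (426 / 5.67×10⁻⁸)^(1/4) = (7.51×10^9)^(1/4).
T = 294 K.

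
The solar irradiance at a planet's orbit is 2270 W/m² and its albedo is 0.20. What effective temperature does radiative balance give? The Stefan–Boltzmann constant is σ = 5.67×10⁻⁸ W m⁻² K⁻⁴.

Power absorbed = (1−a)S·πR²; power emitted = 4πR²σT⁴. Equating and cancelling πR²:
T = ((1−a)S / 4σ)^(1/4) = (1820 / (4 × 5.67×10⁻⁸))^(1/4) = (8.01×10^9)^(1/4).
T = 299 K.

T ≈ 299 K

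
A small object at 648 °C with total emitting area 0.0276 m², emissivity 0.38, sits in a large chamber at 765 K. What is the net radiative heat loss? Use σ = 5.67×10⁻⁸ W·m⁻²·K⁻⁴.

Convert: 648 °C = 921 K.
Q = εσA(T⁴ − T_s⁴). T⁴ − T_s⁴ = (921)⁴ − (765)⁴ = 7.20×10^11 − 3.42×10^11 = 3.77×10^11 K⁴.
Q = 0.38 × 5.67×10⁻⁸ × 0.0276 × 3.77×10^11 = 224 W.

Q ≈ 224 W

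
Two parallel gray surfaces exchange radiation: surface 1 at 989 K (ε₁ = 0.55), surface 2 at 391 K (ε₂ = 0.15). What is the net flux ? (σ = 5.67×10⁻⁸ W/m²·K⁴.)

For two large parallel gray plates, q = σ(T₁⁴ − T₂⁴) / (1/ε₁ + 1/ε₂ − 1).
1/ε₁ + 1/ε₂ − 1 = 1/0.55 + 1/0.15 − 1 = 7.485.
T₁⁴ − T₂⁴ = 9.57×10^11 − 2.34×10^10 = 9.33×10^11 K⁴.
q = 5.67×10⁻⁸ × 9.33×10^11 / 7.485 = 7070 W/m².

q ≈ 7070 W/m²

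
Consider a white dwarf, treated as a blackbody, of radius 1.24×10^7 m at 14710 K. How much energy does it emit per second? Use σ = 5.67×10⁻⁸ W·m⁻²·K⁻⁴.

P ≈ 5.13×10^24 W

A = 4πr² = 4π × (1.24×10^7)² = 1.93×10^15 m².
P = σAT⁴ = 5.67×10⁻⁸ × 1.93×10^15 × (14710)⁴ = 5.67×10⁻⁸ × 1.93×10^15 × 4.68×10^16.
P = 5.13×10^24 W.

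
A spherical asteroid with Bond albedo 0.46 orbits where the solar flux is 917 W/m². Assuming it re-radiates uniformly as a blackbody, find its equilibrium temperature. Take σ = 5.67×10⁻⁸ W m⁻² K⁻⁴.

Power absorbed = (1−a)S·πR²; power emitted = 4πR²σT⁴. Equating and cancelling πR²:
T = ((1−a)S / 4σ)^(1/4) = (495 / (4 × 5.67×10⁻⁸))^(1/4) = (2.18×10^9)^(1/4).
T = 216 K.

T ≈ 216 K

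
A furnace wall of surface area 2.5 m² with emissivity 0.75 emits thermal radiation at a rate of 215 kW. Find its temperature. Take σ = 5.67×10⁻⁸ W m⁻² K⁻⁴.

T ≈ 1190 K

From P = εσAT⁴, T = (P / εσA)^(1/4) = (2.15×10^5 / (0.75 × 5.67×10⁻⁸ × 2.50))^(1/4).
T = (2.02×10^12)^(1/4) = 1190 K.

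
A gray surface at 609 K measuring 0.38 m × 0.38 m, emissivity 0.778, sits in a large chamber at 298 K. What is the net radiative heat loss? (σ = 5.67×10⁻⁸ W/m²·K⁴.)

A = 0.38 × 0.38 = 0.144 m².
Q = εσA(T⁴ − T_s⁴). T⁴ − T_s⁴ = (609)⁴ − (298)⁴ = 1.38×10^11 − 7.89×10^9 = 1.30×10^11 K⁴.
Q = 0.778 × 5.67×10⁻⁸ × 0.144 × 1.30×10^11 = 826 W.

Q ≈ 826 W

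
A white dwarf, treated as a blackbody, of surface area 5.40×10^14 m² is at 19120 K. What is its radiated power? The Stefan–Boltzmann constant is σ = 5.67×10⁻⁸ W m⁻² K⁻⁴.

P ≈ 4.09×10^24 W

P = σAT⁴ = 5.67×10⁻⁸ × 5.40×10^14 × (19120)⁴ = 5.67×10⁻⁸ × 5.40×10^14 × 1.34×10^17.
P = 4.09×10^24 W.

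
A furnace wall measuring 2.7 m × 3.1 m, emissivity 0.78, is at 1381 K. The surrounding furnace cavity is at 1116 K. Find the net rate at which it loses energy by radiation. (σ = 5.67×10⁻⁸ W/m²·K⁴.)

Q ≈ 7.72×10^5 W

A = 2.7 × 3.1 = 8.37 m².
Q = εσA(T⁴ − T_s⁴). T⁴ − T_s⁴ = (1381)⁴ − (1116)⁴ = 3.64×10^12 − 1.55×10^12 = 2.09×10^12 K⁴.
Q = 0.78 × 5.67×10⁻⁸ × 8.37 × 2.09×10^12 = 7.72×10^5 W.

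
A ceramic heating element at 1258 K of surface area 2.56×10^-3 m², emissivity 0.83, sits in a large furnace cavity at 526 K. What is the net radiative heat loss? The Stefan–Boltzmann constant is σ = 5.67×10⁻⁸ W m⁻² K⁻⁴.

Q = εσA(T⁴ − T_s⁴). T⁴ − T_s⁴ = (1258)⁴ − (526)⁴ = 2.50×10^12 − 7.65×10^10 = 2.43×10^12 K⁴.
Q = 0.83 × 5.67×10⁻⁸ × 2.56×10^-3 × 2.43×10^12 = 293 W.

Q ≈ 293 W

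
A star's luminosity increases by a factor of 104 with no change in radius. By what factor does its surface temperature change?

P ∝ T⁴ ⇒ T ∝ P^(1/4), so T scales by (104)^(1/4) = 3.19.

factor ≈ 3.19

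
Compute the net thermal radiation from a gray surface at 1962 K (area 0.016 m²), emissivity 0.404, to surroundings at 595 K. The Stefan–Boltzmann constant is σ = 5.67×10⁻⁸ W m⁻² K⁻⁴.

Q = εσA(T⁴ − T_s⁴). T⁴ − T_s⁴ = (1962)⁴ − (595)⁴ = 1.48×10^13 − 1.25×10^11 = 1.47×10^13 K⁴.
Q = 0.404 × 5.67×10⁻⁸ × 0.0160 × 1.47×10^13 = 5390 W.

Q ≈ 5390 W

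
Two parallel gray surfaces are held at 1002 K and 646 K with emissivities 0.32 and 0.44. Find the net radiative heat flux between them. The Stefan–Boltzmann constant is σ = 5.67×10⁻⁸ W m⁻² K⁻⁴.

q ≈ 10800 W/m²

For two large parallel gray plates, q = σ(T₁⁴ − T₂⁴) / (1/ε₁ + 1/ε₂ − 1).
1/ε₁ + 1/ε₂ − 1 = 1/0.32 + 1/0.44 − 1 = 4.398.
T₁⁴ − T₂⁴ = 1.01×10^12 − 1.74×10^11 = 8.34×10^11 K⁴.
q = 5.67×10⁻⁸ × 8.34×10^11 / 4.398 = 10800 W/m².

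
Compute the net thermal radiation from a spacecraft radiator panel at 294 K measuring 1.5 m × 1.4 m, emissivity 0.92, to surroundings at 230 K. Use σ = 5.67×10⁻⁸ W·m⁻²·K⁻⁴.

A = 1.5 × 1.4 = 2.10 m².
Q = εσA(T⁴ − T_s⁴). T⁴ − T_s⁴ = (294)⁴ − (230)⁴ = 7.47×10^9 − 2.80×10^9 = 4.67×10^9 K⁴.
Q = 0.92 × 5.67×10⁻⁸ × 2.10 × 4.67×10^9 = 512 W.

Q ≈ 512 W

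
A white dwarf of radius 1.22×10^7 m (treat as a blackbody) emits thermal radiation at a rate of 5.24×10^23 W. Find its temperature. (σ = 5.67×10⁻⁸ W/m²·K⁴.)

T ≈ 8380 K

A = 4πr² = 4π × (1.22×10^7)² = 1.87×10^15 m².
From P = σAT⁴, T = (P / σA)^(1/4) = (5.24×10^23 / (5.67×10⁻⁸ × 1.87×10^15))^(1/4).
T = (4.94×10^15)^(1/4) = 8380 K.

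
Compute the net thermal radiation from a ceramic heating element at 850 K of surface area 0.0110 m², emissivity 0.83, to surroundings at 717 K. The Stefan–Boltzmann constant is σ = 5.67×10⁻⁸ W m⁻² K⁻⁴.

Q = εσA(T⁴ − T_s⁴). T⁴ − T_s⁴ = (850)⁴ − (717)⁴ = 5.22×10^11 − 2.64×10^11 = 2.58×10^11 K⁴.
Q = 0.83 × 5.67×10⁻⁸ × 0.0110 × 2.58×10^11 = 133 W.

Q ≈ 133 W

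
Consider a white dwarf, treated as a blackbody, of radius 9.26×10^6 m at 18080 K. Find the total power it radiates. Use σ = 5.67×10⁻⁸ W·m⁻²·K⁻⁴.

A = 4πr² = 4π × (9.26×10^6)² = 1.08×10^15 m².
P = σAT⁴ = 5.67×10⁻⁸ × 1.08×10^15 × (18080)⁴ = 5.67×10⁻⁸ × 1.08×10^15 × 1.07×10^17.
P = 6.53×10^24 W.

P ≈ 6.53×10^24 W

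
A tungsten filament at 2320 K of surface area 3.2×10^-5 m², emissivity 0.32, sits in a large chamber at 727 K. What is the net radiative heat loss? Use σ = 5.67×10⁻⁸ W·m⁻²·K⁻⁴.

Q ≈ 16.7 W

Q = εσA(T⁴ − T_s⁴). T⁴ − T_s⁴ = (2320)⁴ − (727)⁴ = 2.90×10^13 − 2.79×10^11 = 2.87×10^13 K⁴.
Q = 0.32 × 5.67×10⁻⁸ × 3.20×10^-5 × 2.87×10^13 = 16.7 W.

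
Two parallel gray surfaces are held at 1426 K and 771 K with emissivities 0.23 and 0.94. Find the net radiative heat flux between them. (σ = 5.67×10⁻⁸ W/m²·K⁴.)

q ≈ 48600 W/m²

For two large parallel gray plates, q = σ(T₁⁴ − T₂⁴) / (1/ε₁ + 1/ε₂ − 1).
1/ε₁ + 1/ε₂ − 1 = 1/0.23 + 1/0.94 − 1 = 4.412.
T₁⁴ − T₂⁴ = 4.14×10^12 − 3.53×10^11 = 3.78×10^12 K⁴.
q = 5.67×10⁻⁸ × 3.78×10^12 / 4.412 = 48600 W/m².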